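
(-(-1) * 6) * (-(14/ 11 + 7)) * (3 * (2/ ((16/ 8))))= -1638/ 11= -148.91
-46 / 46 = -1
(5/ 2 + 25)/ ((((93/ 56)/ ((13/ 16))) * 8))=5005/ 2976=1.68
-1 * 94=-94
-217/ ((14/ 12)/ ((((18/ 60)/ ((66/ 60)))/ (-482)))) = 279/ 2651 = 0.11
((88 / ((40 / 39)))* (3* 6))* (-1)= -7722 / 5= -1544.40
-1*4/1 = -4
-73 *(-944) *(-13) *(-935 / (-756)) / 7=-209406340 / 1323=-158281.44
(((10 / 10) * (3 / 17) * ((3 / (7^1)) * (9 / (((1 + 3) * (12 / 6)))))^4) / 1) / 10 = 1594323 / 1671864320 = 0.00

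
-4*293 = -1172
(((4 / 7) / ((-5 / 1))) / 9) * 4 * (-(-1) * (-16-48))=1024 / 315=3.25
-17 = -17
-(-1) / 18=1 / 18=0.06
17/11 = 1.55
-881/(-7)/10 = 881/70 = 12.59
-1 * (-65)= 65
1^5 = 1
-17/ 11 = -1.55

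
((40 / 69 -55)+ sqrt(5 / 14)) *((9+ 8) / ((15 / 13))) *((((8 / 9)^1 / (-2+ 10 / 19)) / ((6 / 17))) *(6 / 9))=107217266 / 117369 -71383 *sqrt(70) / 59535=903.47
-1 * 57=-57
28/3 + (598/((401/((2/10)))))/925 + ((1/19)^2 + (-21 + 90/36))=-36811156357/4017117750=-9.16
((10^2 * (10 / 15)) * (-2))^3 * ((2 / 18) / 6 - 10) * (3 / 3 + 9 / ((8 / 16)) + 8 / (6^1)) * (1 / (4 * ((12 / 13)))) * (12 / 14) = 244244000000 / 2187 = 111679926.84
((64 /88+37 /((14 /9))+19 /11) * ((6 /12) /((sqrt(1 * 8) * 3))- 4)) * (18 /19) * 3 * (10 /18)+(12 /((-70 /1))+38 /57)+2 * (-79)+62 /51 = -40044428 /124355+20205 * sqrt(2) /11704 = -319.58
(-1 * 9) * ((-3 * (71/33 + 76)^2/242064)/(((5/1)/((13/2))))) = 86466133/97632480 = 0.89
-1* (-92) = 92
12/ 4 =3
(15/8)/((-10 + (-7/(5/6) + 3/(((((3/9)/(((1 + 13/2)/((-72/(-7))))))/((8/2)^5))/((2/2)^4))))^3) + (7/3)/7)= 5625/906983634621688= 0.00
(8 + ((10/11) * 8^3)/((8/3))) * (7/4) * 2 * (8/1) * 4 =224896/11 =20445.09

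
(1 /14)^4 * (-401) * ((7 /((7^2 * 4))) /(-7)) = 401 /7529536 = 0.00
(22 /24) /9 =11 /108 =0.10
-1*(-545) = 545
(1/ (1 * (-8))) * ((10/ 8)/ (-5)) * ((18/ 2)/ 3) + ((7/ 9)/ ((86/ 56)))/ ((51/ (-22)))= -78773/ 631584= -0.12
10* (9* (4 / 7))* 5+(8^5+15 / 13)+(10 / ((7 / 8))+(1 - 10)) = 3005614 / 91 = 33028.73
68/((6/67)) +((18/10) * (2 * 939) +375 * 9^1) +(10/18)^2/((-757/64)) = 2303896519/306585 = 7514.71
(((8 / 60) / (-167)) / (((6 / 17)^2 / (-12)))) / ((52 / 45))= 289 / 4342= 0.07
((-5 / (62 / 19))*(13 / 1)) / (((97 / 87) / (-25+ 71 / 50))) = 25335531 / 60140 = 421.28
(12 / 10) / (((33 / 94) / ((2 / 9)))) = 0.76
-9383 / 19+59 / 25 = -233454 / 475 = -491.48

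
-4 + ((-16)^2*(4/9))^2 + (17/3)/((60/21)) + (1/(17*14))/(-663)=551444085377/42604380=12943.37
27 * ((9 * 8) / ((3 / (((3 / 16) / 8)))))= 243 / 16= 15.19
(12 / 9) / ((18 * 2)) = 1 / 27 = 0.04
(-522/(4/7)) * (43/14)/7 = -11223/28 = -400.82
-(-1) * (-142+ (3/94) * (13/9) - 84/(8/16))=-87407/282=-309.95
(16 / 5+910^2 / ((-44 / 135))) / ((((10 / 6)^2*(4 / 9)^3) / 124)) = -28422203901309 / 22000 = -1291918359.15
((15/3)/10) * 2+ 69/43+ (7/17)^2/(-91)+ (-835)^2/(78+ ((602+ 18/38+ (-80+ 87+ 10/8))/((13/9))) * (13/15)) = 8574644748391/5456708127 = 1571.40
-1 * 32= -32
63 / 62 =1.02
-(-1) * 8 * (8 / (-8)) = -8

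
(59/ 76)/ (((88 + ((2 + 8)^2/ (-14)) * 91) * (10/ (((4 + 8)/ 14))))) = -177/ 1494920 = -0.00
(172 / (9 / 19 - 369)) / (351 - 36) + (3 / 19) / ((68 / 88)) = 72258008 / 356209245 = 0.20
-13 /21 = -0.62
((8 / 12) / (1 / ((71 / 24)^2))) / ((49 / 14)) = 5041 / 3024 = 1.67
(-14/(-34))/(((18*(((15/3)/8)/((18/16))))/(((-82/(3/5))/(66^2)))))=-287/222156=-0.00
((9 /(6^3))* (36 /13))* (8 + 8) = 24 /13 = 1.85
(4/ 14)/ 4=1/ 14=0.07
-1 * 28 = -28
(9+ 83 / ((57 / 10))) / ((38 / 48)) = 10744 / 361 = 29.76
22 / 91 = 0.24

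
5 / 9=0.56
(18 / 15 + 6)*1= 36 / 5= 7.20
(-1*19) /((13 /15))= -285 /13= -21.92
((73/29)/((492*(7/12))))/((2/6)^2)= 657/8323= 0.08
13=13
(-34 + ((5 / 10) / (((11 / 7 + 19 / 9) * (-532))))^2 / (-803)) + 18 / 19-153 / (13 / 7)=-1498538841216029 / 12981415276544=-115.44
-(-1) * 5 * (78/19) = 390/19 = 20.53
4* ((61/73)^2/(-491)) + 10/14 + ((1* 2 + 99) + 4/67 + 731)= 832.77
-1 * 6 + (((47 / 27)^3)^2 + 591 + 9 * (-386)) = -1108478577392 / 387420489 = -2861.18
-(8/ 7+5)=-43/ 7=-6.14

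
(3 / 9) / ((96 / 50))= 25 / 144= 0.17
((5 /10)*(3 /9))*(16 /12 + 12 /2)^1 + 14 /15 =97 /45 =2.16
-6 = -6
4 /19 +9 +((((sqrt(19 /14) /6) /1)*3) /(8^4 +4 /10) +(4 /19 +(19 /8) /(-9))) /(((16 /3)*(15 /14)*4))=sqrt(266) /2621696 +2015489 /218880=9.21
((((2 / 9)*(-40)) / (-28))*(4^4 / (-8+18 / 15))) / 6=-6400 / 3213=-1.99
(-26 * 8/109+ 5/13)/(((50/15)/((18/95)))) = -58293/673075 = -0.09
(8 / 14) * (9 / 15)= 12 / 35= 0.34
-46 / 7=-6.57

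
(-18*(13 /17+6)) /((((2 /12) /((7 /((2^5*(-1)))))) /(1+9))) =108675 /68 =1598.16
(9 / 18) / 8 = 1 / 16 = 0.06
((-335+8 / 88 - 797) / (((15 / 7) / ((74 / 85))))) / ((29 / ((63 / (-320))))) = 67720989 / 21692000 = 3.12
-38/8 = -19/4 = -4.75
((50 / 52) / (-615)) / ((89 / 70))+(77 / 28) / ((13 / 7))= 842219 / 569244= 1.48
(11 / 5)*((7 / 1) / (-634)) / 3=-77 / 9510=-0.01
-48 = -48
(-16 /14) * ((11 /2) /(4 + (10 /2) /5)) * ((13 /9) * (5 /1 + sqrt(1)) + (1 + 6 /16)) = -2651 /210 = -12.62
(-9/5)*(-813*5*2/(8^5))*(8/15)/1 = 2439/10240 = 0.24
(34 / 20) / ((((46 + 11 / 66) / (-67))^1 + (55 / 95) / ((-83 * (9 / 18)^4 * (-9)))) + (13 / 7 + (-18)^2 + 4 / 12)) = 113160789 / 21667882895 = 0.01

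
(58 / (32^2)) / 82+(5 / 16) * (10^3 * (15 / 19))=196800551 / 797696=246.71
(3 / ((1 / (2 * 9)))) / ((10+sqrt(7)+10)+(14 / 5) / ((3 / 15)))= 612 / 383-18 * sqrt(7) / 383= 1.47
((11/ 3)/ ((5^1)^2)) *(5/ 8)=11/ 120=0.09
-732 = -732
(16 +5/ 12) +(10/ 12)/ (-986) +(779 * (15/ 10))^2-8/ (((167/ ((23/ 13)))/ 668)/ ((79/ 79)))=35002165165/ 25636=1365352.05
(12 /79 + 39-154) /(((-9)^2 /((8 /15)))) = -72584 /95985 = -0.76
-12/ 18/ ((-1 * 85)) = 2/ 255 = 0.01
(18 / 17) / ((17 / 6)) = 108 / 289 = 0.37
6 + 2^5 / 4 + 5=19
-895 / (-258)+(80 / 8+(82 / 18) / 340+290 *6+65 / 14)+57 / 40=3241302703 / 1842120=1759.55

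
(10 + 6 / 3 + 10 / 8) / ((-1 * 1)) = -53 / 4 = -13.25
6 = 6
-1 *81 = -81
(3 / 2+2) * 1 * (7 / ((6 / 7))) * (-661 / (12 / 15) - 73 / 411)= -466015921 / 19728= -23622.06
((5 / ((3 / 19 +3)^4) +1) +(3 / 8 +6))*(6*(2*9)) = 19246321 / 24000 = 801.93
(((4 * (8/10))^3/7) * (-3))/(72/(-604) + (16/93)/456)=2458985472/20806625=118.18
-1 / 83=-0.01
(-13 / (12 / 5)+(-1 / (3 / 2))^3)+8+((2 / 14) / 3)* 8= 2017 / 756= 2.67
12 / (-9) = -4 / 3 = -1.33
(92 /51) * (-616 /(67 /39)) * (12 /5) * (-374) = 194498304 /335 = 580591.95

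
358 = 358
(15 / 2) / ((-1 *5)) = -3 / 2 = -1.50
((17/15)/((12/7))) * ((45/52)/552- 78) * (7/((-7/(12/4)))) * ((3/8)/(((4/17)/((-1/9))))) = -167749183/6123520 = -27.39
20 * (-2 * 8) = -320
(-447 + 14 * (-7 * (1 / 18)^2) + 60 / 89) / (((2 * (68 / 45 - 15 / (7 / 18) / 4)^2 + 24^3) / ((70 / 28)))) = -39441857875 / 492991991362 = -0.08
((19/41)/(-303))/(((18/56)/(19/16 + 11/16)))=-665/74538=-0.01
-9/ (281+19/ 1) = -3/ 100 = -0.03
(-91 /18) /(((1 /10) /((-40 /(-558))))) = -9100 /2511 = -3.62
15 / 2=7.50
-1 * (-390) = 390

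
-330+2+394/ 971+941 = 613.41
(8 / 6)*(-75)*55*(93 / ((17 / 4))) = -2046000 / 17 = -120352.94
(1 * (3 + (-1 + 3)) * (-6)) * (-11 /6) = 55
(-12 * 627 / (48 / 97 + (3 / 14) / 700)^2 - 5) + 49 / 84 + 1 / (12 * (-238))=-719285573685420845 / 23435068515768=-30692.70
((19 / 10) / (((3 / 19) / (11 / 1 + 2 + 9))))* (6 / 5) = 317.68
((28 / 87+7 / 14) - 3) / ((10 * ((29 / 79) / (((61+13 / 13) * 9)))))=-2784513 / 8410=-331.10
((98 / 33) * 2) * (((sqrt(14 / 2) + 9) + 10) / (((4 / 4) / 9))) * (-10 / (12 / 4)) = -37240 / 11-1960 * sqrt(7) / 11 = -3856.88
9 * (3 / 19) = 27 / 19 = 1.42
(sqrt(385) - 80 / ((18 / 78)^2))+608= -8048 / 9+sqrt(385)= -874.60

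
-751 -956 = -1707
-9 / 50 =-0.18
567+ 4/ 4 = 568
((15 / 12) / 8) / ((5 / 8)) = 0.25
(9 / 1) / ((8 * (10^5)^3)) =9 / 8000000000000000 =0.00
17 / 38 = 0.45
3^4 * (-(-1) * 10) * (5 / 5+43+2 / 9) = 35820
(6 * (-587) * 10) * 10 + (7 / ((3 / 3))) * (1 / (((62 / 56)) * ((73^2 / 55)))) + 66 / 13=-756369098126 / 2147587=-352194.86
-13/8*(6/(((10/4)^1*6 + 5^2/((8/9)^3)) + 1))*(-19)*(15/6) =237120/26417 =8.98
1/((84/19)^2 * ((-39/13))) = -361/21168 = -0.02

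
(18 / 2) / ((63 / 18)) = 2.57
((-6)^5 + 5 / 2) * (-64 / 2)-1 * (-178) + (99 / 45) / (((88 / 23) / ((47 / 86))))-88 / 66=2568947083 / 10320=248928.98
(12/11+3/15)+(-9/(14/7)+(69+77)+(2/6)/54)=636161/4455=142.80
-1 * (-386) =386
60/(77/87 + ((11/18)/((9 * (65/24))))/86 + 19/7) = 459581850/27572113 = 16.67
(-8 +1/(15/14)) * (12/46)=-212/115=-1.84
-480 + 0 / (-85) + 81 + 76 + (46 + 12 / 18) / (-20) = -976 / 3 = -325.33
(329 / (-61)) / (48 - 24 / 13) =-0.12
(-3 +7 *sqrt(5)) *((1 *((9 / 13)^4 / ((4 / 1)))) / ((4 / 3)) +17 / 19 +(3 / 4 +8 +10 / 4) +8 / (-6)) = -282733391 / 8682544 +1979133737 *sqrt(5) / 26047632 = 137.34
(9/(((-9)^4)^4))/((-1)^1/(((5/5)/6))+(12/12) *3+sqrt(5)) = -1/274521509459532 - sqrt(5)/823564528378596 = -0.00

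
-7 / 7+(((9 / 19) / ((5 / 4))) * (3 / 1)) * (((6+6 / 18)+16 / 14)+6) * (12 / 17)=110951 / 11305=9.81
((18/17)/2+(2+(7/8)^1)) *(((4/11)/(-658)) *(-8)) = 926/61523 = 0.02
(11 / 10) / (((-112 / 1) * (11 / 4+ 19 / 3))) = -33 / 30520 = -0.00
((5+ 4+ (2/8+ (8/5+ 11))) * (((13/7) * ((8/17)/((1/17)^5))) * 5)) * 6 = 5693793612/7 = 813399087.43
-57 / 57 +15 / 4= 11 / 4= 2.75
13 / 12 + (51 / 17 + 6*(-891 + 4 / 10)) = -320371 / 60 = -5339.52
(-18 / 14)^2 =81 / 49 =1.65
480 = 480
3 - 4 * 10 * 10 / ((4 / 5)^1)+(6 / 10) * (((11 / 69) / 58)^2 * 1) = -13266589859 / 26693340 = -497.00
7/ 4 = 1.75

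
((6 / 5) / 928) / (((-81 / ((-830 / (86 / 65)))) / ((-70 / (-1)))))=0.70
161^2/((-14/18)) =-33327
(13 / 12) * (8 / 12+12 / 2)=65 / 9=7.22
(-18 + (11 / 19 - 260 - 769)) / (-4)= 9941 / 38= 261.61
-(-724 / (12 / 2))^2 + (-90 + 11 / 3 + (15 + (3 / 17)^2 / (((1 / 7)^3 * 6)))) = -76105247 / 5202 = -14630.00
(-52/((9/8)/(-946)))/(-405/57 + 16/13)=-97203392/13059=-7443.40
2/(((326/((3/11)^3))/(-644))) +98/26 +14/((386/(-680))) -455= -259089413646/544335077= -475.97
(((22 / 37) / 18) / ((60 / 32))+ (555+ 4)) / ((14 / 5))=398899 / 1998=199.65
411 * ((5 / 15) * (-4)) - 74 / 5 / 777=-57542 / 105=-548.02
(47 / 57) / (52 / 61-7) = -2867 / 21375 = -0.13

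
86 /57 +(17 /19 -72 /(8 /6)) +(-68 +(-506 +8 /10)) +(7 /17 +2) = -3015454 /4845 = -622.38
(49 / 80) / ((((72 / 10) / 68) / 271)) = 1567.66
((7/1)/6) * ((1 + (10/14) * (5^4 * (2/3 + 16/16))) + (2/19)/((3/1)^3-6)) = 49546/57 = 869.23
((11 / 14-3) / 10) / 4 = -0.06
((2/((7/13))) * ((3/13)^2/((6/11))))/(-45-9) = -11/1638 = -0.01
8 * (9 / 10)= 36 / 5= 7.20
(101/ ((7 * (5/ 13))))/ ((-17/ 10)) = -2626/ 119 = -22.07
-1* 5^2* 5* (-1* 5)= 625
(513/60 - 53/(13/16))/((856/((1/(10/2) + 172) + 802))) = -64.51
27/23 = 1.17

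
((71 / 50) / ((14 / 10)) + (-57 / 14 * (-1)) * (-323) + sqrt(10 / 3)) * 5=-45992 / 7 + 5 * sqrt(30) / 3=-6561.16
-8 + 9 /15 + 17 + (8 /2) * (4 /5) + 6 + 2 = 104 /5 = 20.80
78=78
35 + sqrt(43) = 41.56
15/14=1.07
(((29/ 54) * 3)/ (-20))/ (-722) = 29/ 259920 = 0.00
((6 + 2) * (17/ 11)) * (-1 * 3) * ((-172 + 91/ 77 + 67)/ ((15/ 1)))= 155312/ 605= 256.71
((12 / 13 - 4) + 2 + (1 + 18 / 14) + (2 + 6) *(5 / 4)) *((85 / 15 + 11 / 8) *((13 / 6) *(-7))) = -14365 / 12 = -1197.08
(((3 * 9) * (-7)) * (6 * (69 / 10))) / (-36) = 4347 / 20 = 217.35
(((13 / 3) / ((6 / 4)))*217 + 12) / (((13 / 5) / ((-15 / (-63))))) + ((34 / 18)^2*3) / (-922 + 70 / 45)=1190588309 / 20353788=58.49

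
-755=-755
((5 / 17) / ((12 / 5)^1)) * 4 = 25 / 51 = 0.49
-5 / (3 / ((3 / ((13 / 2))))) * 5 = -50 / 13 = -3.85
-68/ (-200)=17/ 50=0.34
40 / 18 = 20 / 9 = 2.22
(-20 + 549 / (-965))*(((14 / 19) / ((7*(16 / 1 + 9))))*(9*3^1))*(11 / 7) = -11790306 / 3208625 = -3.67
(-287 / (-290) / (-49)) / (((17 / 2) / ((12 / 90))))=-82 / 258825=-0.00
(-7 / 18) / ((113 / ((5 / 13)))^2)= -175 / 38843298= -0.00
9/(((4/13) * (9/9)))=117/4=29.25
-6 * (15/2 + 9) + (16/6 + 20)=-229/3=-76.33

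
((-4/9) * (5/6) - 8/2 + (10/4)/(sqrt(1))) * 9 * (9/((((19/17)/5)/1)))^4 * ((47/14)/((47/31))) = -357443623085625/3648988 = -97956919.31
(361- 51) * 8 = 2480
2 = 2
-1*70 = -70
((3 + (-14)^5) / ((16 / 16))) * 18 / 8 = -4840389 / 4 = -1210097.25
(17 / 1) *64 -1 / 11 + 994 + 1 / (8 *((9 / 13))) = 1649015 / 792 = 2082.09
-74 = -74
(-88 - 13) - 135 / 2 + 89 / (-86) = -7290 / 43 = -169.53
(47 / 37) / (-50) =-47 / 1850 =-0.03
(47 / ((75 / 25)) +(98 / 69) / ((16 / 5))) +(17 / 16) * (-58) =-6281 / 138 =-45.51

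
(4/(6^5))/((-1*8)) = -1/15552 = -0.00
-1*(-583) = 583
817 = 817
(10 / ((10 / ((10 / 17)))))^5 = 100000 / 1419857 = 0.07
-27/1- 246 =-273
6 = 6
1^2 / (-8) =-1 / 8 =-0.12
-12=-12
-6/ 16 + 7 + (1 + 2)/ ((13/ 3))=761/ 104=7.32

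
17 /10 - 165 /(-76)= 1471 /380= 3.87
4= 4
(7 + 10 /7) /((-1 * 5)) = -59 /35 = -1.69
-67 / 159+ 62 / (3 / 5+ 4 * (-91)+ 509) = 257 / 57876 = 0.00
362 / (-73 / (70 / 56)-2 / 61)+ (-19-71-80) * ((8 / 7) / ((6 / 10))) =-8822015 / 26733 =-330.00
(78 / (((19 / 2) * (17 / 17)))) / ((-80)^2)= 39 / 30400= 0.00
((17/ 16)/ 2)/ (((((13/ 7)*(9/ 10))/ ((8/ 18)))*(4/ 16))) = 595/ 1053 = 0.57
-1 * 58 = -58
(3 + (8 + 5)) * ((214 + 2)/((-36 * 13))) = -96/13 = -7.38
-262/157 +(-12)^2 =22346/157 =142.33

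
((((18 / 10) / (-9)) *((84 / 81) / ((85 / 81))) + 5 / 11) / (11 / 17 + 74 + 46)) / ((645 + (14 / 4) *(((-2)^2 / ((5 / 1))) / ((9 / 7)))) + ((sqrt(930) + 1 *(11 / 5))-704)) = -13284261 / 234550585885-97281 *sqrt(930) / 93820234354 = -0.00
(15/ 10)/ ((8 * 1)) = 3/ 16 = 0.19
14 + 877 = 891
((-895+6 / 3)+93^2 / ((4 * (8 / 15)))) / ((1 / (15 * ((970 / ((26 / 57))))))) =100836798.86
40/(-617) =-40/617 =-0.06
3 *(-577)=-1731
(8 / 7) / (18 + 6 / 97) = 97 / 1533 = 0.06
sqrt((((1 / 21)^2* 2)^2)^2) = 4 / 194481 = 0.00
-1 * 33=-33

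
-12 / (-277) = 12 / 277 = 0.04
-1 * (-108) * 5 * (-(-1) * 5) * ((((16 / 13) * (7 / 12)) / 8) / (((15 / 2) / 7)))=2940 / 13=226.15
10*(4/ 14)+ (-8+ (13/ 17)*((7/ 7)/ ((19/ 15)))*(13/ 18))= -63853/ 13566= -4.71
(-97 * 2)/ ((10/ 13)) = -1261/ 5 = -252.20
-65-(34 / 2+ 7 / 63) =-739 / 9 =-82.11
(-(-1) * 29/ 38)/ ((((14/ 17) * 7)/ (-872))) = -107474/ 931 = -115.44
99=99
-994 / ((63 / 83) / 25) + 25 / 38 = -32738.23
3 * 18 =54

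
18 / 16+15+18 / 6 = 153 / 8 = 19.12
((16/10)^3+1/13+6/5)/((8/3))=26193/13000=2.01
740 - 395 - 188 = 157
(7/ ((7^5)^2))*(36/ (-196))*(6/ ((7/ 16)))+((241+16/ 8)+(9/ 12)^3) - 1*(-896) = 1009348186503227/ 885842380864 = 1139.42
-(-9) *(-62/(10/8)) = -2232/5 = -446.40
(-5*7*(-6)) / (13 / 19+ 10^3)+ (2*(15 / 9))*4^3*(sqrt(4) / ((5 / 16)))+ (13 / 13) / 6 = 51932483 / 38026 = 1365.71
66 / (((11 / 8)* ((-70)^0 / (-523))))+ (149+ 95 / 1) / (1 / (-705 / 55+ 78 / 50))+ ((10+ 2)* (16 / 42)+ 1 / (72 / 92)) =-964834349 / 34650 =-27845.15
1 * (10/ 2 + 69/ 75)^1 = 148/ 25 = 5.92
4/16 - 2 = -1.75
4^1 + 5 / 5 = 5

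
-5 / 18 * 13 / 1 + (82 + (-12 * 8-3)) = -20.61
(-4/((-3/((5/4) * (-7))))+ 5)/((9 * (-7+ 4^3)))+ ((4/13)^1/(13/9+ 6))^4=-11508138408596/885750160829859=-0.01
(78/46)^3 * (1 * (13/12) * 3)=771147/48668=15.85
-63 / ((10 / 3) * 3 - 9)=-63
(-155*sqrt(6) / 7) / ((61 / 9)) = -1395*sqrt(6) / 427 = -8.00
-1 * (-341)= 341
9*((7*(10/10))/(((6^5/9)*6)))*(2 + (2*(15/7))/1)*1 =11/144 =0.08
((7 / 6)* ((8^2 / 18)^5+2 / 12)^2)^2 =995004552705017873588409474682369 / 7002815304416790989376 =142086362334.51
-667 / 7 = -95.29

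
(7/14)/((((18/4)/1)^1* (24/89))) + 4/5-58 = -61331/1080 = -56.79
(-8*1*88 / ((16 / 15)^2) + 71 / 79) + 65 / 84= -2047463 / 3318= -617.08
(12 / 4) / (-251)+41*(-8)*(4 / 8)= -41167 / 251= -164.01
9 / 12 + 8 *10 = 80.75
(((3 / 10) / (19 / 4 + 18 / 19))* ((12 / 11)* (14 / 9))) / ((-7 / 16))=-4864 / 23815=-0.20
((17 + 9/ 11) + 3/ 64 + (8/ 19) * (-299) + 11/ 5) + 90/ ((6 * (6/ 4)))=-95.83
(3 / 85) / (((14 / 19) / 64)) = 1824 / 595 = 3.07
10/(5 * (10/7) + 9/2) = 140/163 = 0.86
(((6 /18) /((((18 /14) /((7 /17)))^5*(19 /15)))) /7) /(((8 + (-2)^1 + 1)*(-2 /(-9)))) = 28824005 /353995907526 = 0.00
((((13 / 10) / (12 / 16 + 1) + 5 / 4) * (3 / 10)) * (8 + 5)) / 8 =10881 / 11200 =0.97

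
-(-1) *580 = 580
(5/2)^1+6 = 8.50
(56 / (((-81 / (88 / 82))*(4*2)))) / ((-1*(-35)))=-44 / 16605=-0.00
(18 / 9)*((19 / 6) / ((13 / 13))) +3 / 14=275 / 42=6.55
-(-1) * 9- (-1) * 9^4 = 6570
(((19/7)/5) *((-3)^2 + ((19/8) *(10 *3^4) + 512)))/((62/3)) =79629/1240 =64.22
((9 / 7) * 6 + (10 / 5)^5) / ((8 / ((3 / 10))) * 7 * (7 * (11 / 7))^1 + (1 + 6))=834 / 43267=0.02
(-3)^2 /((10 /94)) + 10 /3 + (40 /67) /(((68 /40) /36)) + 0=1718341 /17085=100.58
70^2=4900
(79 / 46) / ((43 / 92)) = 158 / 43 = 3.67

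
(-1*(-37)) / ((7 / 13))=481 / 7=68.71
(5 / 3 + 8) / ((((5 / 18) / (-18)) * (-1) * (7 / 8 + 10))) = 288 / 5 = 57.60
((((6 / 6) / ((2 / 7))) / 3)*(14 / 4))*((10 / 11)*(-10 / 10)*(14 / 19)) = -1715 / 627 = -2.74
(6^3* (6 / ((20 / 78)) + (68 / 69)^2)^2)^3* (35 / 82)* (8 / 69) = 546639754145535633503490894215864612864 / 5230952368721900559196875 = 104501000126502.45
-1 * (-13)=13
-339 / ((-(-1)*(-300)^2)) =-113 / 30000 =-0.00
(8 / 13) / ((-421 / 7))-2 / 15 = -11786 / 82095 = -0.14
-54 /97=-0.56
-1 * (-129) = 129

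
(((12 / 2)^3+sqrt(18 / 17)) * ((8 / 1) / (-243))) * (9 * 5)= -320 - 40 * sqrt(34) / 153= -321.52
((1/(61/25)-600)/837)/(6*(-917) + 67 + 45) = 95/714798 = 0.00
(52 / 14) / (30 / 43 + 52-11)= 1118 / 12551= 0.09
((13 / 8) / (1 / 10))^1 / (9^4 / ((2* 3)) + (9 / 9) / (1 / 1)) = 0.01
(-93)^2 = 8649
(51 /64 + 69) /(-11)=-4467 /704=-6.35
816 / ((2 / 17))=6936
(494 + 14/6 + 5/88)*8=131047/33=3971.12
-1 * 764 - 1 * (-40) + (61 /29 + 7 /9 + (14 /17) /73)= -233567438 /323901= -721.11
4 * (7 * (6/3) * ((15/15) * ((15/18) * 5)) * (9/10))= 210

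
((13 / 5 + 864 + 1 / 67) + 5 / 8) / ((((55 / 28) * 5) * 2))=16269421 / 368500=44.15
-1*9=-9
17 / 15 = 1.13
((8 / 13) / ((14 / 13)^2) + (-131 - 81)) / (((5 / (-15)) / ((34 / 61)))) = 1056924 / 2989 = 353.60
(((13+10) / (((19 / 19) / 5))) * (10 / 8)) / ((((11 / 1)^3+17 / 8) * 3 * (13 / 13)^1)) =230 / 6399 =0.04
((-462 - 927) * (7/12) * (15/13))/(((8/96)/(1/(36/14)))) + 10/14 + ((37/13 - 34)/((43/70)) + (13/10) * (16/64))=-690654031/156520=-4412.56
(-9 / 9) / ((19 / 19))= -1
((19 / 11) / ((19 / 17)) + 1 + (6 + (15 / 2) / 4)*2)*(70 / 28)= 4025 / 88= 45.74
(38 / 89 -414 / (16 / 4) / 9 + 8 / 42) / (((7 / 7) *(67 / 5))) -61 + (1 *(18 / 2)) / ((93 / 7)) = -474639265 / 7763826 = -61.13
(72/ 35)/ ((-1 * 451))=-72/ 15785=-0.00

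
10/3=3.33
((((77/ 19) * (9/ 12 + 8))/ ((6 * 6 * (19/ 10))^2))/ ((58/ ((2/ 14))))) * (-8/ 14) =-1375/ 128894328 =-0.00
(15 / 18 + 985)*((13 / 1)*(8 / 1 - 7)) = 76895 / 6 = 12815.83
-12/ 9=-4/ 3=-1.33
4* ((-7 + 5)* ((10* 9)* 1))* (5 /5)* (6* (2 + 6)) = -34560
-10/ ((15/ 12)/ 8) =-64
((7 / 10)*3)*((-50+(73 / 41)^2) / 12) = -8.20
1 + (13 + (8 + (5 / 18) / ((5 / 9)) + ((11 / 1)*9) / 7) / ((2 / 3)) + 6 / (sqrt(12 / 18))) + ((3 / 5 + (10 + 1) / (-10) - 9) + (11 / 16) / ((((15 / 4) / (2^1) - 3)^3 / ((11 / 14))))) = 3*sqrt(6) + 777389 / 20412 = 45.43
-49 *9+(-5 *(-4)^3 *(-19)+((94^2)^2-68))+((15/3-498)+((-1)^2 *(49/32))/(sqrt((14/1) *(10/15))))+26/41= 7 *sqrt(21)/64+3200780400/41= 78067815.14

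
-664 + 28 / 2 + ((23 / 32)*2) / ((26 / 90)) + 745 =20795 / 208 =99.98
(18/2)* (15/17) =135/17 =7.94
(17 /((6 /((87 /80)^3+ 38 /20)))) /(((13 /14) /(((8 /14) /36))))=27732151 /179712000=0.15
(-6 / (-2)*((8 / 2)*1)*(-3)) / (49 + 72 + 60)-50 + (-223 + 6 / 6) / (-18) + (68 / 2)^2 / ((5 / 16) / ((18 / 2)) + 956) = -2740222357 / 74754267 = -36.66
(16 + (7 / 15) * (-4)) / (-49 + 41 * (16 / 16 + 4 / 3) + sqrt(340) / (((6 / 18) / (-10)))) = -477 * sqrt(85) / 170900 - 371 / 170900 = -0.03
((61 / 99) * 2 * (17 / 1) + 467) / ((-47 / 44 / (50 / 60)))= -483070 / 1269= -380.67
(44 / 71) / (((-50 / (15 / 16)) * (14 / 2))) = -0.00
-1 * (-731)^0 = -1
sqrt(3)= 1.73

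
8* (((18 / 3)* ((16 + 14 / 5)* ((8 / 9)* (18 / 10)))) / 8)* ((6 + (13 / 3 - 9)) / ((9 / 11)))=66176 / 225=294.12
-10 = -10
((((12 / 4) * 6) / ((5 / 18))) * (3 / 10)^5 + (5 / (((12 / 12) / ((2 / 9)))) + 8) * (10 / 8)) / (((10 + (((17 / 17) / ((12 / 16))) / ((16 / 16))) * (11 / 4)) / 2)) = 1.69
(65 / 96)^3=274625 / 884736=0.31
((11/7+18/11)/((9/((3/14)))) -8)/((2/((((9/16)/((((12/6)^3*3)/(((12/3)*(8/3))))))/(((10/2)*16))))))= -5125/413952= -0.01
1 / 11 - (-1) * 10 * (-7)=-769 / 11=-69.91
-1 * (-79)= 79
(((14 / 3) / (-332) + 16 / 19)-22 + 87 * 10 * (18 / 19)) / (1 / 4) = 15196702 / 4731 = 3212.15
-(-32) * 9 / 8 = 36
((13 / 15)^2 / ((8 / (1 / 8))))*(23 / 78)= 299 / 86400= 0.00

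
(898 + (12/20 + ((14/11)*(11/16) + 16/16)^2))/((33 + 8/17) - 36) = -4907509/13760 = -356.65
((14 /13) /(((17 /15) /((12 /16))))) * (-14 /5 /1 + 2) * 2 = -1.14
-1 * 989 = -989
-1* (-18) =18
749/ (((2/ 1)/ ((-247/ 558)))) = -165.77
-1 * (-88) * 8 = 704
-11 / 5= -2.20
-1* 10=-10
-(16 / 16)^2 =-1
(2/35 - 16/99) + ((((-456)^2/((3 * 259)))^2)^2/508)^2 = 16479827487687789693521087879172869160826/161663044558415861743429455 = 101939361173746.26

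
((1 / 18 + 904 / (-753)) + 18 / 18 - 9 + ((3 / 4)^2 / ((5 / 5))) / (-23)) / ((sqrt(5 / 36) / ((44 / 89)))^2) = -16.14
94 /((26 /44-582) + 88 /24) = -0.16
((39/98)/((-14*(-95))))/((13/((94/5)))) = 141/325850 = 0.00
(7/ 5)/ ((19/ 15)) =21/ 19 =1.11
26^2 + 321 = 997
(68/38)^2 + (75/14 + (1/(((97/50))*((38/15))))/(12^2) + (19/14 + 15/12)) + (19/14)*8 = 259140485/11765712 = 22.03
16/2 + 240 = 248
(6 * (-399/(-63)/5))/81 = 38/405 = 0.09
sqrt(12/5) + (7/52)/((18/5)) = 35/936 + 2 * sqrt(15)/5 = 1.59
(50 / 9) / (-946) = -25 / 4257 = -0.01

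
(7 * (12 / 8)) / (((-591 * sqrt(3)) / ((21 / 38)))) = -49 * sqrt(3) / 14972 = -0.01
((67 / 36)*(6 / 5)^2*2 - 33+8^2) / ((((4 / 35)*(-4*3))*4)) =-6.63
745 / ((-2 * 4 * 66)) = -1.41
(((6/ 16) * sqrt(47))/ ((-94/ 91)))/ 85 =-273 * sqrt(47)/ 63920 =-0.03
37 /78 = 0.47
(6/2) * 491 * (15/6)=7365/2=3682.50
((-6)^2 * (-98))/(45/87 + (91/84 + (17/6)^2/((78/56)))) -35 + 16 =-149342951/299837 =-498.08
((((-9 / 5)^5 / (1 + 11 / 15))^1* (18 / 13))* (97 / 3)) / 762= -17183259 / 26828750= -0.64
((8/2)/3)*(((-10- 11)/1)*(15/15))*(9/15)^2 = -252/25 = -10.08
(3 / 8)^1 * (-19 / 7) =-57 / 56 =-1.02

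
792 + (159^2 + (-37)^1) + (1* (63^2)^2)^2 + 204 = 248155780293761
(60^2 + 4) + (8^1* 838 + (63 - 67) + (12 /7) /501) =12045380 /1169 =10304.00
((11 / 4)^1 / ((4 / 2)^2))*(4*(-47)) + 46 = -333 / 4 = -83.25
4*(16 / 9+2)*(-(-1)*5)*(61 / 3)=41480 / 27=1536.30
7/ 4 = 1.75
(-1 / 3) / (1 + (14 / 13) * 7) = -13 / 333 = -0.04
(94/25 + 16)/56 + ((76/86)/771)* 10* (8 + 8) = 12444791/23207100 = 0.54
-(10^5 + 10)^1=-100010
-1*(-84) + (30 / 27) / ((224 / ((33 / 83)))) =2342647 / 27888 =84.00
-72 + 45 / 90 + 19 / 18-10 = -724 / 9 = -80.44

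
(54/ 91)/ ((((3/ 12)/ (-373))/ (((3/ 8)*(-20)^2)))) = -12085200/ 91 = -132804.40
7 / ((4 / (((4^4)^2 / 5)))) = 22937.60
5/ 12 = 0.42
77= 77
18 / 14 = 9 / 7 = 1.29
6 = 6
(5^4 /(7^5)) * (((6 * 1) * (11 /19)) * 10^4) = 412500000 /319333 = 1291.76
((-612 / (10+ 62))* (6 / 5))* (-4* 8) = 1632 / 5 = 326.40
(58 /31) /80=29 /1240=0.02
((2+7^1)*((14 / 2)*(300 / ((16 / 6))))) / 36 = 1575 / 8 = 196.88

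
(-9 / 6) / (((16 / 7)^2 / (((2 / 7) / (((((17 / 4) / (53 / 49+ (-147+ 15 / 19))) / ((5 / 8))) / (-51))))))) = -6080175 / 68096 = -89.29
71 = 71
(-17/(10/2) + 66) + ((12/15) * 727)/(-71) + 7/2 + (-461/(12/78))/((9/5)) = -1026754/639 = -1606.81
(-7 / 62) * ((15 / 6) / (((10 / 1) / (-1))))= 7 / 248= 0.03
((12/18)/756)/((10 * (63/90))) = 1/7938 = 0.00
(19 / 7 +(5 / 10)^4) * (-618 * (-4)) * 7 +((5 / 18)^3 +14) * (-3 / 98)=9153924571 / 190512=48049.07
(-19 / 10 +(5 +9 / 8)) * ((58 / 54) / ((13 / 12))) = 377 / 90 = 4.19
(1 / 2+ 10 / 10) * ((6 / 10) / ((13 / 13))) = 9 / 10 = 0.90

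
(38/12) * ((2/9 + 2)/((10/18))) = 38/3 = 12.67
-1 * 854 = -854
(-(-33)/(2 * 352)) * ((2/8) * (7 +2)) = 27/256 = 0.11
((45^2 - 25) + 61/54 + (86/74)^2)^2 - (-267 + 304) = 21914264122997413/5465053476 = 4009890.15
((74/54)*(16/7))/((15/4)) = 0.84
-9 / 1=-9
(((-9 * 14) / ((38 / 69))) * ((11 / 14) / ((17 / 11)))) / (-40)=75141 / 25840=2.91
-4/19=-0.21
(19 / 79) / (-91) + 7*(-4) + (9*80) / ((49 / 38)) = 26689543 / 50323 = 530.36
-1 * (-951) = 951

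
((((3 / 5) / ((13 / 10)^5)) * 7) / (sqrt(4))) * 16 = 3360000 / 371293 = 9.05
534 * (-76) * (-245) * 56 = 556812480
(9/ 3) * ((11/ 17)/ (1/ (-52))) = -1716/ 17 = -100.94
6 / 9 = 2 / 3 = 0.67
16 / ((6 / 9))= 24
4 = 4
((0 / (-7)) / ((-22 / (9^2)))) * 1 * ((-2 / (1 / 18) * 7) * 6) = 0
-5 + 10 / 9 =-3.89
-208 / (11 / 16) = -3328 / 11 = -302.55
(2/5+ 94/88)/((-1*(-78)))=323/17160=0.02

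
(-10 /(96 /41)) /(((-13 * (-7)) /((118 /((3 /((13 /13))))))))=-12095 /6552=-1.85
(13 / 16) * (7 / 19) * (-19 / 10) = -91 / 160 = -0.57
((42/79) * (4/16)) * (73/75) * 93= 47523/3950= 12.03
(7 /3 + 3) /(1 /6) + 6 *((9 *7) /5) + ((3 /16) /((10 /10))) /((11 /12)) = 23717 /220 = 107.80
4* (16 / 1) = 64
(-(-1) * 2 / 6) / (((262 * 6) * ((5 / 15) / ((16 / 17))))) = 4 / 6681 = 0.00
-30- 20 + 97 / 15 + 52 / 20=-614 / 15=-40.93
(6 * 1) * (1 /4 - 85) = -1017 /2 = -508.50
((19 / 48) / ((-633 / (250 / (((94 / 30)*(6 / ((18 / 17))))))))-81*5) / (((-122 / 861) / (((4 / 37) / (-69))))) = -4.48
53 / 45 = 1.18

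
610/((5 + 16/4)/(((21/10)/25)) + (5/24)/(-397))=8136912/1429193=5.69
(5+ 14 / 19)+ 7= 12.74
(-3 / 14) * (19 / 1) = -57 / 14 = -4.07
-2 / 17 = -0.12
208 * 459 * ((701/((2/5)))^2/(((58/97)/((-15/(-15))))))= 14221120369950/29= 490383461032.76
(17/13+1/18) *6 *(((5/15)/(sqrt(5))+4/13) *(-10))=-12760/507- 638 *sqrt(5)/117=-37.36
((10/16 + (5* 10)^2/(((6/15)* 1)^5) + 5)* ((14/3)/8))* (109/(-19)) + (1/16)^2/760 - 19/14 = -3338207455339/4085760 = -817034.64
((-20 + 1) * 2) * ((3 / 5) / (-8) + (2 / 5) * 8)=-475 / 4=-118.75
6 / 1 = 6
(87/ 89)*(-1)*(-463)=40281/ 89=452.60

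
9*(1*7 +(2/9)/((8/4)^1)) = 64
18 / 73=0.25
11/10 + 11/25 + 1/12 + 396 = 119287/300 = 397.62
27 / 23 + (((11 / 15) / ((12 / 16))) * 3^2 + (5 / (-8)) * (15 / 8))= 64783 / 7360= 8.80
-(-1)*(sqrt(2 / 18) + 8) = 25 / 3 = 8.33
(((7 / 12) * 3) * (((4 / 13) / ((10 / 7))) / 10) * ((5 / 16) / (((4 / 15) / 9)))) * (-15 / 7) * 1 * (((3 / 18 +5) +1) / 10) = -6993 / 13312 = -0.53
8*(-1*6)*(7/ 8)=-42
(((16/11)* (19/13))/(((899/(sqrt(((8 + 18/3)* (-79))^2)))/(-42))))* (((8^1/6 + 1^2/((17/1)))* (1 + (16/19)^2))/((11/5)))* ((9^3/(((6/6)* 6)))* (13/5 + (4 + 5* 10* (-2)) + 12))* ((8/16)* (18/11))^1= 961338.27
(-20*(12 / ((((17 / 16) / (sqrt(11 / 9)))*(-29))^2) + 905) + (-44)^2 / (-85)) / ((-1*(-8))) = -16517991719 / 7291470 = -2265.39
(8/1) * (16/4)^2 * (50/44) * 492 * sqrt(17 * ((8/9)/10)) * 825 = 7872000 * sqrt(85) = 72576253.97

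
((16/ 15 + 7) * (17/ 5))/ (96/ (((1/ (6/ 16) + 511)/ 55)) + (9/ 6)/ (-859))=5445779966/ 2040637275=2.67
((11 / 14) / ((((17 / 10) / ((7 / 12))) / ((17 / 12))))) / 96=55 / 13824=0.00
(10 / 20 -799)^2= 2550409 / 4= 637602.25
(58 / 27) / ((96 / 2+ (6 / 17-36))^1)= 493 / 2835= 0.17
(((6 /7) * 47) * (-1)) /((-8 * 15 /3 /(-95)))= -2679 /28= -95.68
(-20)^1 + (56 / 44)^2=-2224 / 121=-18.38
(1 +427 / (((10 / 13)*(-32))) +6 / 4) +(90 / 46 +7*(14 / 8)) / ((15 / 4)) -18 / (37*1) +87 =61643753 / 816960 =75.46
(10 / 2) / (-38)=-5 / 38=-0.13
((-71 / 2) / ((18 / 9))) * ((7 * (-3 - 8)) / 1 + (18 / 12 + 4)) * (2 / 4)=10153 / 16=634.56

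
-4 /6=-2 /3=-0.67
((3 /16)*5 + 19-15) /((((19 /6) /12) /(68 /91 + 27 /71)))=21.10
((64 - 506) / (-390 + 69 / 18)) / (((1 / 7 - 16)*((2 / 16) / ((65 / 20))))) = -22984 / 12247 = -1.88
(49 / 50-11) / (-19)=501 / 950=0.53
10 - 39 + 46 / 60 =-847 / 30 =-28.23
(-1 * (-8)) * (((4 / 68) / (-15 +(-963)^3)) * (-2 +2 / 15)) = 112 / 113864686155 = 0.00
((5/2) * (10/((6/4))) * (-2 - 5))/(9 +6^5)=-70/4671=-0.01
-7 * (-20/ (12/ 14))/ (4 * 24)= 245/ 144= 1.70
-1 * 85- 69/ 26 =-2279/ 26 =-87.65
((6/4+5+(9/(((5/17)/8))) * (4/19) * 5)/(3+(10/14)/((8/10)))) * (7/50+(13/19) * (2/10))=18481799/983725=18.79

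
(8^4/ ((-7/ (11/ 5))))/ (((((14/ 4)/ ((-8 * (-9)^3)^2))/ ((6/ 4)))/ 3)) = -13792092880896/ 245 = -56294256656.72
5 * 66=330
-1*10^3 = -1000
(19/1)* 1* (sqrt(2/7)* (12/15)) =8.12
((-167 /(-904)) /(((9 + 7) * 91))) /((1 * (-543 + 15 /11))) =-1837 /7842062592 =-0.00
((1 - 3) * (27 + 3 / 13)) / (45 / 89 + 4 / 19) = -1197228 / 15743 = -76.05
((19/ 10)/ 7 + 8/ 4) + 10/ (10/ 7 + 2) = 5.19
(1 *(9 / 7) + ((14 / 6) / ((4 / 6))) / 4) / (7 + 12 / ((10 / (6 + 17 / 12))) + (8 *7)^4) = 605 / 2753663332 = 0.00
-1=-1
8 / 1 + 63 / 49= 65 / 7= 9.29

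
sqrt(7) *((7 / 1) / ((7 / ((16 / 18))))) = 8 *sqrt(7) / 9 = 2.35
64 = 64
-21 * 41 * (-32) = 27552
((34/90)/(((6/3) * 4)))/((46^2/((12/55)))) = 17/3491400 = 0.00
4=4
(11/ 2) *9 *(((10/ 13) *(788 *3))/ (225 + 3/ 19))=3705570/ 9269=399.78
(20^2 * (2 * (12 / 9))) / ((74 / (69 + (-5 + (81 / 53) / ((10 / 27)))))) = 5777120 / 5883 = 982.00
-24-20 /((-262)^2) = -411869 /17161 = -24.00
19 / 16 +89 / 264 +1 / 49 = 39973 / 25872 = 1.55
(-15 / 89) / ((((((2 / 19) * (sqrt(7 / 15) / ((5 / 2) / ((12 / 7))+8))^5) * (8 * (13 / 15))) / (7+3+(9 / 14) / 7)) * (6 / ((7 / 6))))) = -7078792724589023125 * sqrt(105) / 314593096237056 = -230570.99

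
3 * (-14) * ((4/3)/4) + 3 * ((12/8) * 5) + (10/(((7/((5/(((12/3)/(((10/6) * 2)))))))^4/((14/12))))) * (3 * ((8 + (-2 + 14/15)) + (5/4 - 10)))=2763731/5334336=0.52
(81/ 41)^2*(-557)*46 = -168105942/ 1681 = -100003.53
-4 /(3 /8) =-32 /3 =-10.67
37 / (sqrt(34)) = 37 * sqrt(34) / 34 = 6.35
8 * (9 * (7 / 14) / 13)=2.77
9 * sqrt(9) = 27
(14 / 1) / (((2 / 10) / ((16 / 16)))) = 70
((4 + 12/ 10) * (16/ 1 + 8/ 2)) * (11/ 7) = 1144/ 7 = 163.43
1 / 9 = 0.11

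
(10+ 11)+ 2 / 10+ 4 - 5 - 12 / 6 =91 / 5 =18.20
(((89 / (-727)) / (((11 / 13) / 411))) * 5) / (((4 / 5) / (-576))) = 1711897200 / 7997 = 214067.43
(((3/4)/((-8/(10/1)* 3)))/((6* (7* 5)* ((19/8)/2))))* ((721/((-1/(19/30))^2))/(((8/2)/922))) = -902177/10800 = -83.53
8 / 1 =8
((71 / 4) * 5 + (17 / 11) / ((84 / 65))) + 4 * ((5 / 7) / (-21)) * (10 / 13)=89.84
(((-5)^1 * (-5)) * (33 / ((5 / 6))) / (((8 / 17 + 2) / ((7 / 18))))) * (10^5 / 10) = 4675000 / 3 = 1558333.33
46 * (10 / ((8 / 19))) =1092.50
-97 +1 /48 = -4655 /48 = -96.98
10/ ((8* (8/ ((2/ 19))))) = 5/ 304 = 0.02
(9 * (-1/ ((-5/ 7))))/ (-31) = -63/ 155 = -0.41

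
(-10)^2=100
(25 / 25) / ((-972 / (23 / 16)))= -23 / 15552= -0.00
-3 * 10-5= -35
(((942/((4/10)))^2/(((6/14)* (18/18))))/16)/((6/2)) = 4313575/16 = 269598.44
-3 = -3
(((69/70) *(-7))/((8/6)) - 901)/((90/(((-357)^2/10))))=-128323.44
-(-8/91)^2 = -64/8281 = -0.01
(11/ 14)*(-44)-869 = -6325/ 7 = -903.57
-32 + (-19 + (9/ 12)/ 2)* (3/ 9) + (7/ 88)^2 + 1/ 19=-16839439/ 441408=-38.15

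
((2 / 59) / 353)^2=4 / 433763929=0.00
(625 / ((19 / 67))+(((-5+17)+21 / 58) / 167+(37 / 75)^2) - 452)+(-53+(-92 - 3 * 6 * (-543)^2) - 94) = -5305768.74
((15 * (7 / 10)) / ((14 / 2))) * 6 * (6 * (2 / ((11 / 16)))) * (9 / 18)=864 / 11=78.55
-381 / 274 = -1.39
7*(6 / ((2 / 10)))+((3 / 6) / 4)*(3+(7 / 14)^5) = 210.38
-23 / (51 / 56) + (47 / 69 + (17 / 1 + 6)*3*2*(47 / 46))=136568 / 1173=116.43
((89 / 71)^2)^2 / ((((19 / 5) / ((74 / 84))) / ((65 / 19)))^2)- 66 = -376485962059366199 / 5841795898816164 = -64.45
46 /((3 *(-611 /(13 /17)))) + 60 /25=28534 /11985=2.38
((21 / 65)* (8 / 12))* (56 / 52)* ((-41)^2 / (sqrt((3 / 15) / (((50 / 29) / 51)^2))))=3294760* sqrt(5) / 249951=29.48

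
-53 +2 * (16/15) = -763/15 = -50.87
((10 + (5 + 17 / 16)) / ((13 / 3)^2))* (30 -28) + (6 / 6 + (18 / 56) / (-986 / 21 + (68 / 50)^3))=13324070035 / 4928332708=2.70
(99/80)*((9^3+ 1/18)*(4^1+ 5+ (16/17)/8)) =4474943/544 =8226.00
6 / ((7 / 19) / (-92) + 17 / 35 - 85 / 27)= -9911160 / 4404583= -2.25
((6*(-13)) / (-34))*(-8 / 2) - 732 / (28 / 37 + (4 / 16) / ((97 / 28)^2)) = -1093599219 / 1150492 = -950.55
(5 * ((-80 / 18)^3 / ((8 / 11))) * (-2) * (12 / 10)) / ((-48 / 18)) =-44000 / 81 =-543.21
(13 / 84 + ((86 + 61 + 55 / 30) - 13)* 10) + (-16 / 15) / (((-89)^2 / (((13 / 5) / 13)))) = 1358.49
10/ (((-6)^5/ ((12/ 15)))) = -1/ 972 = -0.00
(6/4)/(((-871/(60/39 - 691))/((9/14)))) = 242001/317044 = 0.76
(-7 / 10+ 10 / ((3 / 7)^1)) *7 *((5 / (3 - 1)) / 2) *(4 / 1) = 4753 / 6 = 792.17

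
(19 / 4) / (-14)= -19 / 56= -0.34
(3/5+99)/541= 498/2705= 0.18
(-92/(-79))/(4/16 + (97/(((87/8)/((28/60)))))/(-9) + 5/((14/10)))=30255120/87264901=0.35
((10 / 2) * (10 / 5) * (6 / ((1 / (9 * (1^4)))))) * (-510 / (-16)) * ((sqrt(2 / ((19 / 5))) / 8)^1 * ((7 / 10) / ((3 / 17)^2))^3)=140746164839 * sqrt(190) / 109440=17727083.31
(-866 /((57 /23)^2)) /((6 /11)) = -2519627 /9747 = -258.50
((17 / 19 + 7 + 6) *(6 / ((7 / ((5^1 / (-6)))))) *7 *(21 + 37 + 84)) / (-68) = 46860 / 323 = 145.08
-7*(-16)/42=8/3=2.67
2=2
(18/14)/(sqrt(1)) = 9/7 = 1.29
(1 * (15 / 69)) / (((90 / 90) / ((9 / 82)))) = 45 / 1886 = 0.02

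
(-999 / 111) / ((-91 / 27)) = 243 / 91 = 2.67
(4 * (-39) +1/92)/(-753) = 14351/69276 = 0.21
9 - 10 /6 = 7.33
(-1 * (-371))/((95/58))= 21518/95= 226.51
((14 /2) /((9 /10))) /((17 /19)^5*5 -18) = -173326930 /337234473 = -0.51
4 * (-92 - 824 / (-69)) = -22096 / 69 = -320.23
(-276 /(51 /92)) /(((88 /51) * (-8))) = 1587 /44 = 36.07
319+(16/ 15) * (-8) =4657/ 15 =310.47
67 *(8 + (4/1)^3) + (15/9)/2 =28949/6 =4824.83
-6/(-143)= 6/143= 0.04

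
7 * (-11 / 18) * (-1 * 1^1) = 4.28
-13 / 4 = -3.25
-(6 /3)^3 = -8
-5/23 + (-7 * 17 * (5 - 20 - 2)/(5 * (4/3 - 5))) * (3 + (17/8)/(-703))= -470857097/1422872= -330.92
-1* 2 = -2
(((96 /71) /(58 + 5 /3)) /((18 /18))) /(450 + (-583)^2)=288 /4325368351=0.00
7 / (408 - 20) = 7 / 388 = 0.02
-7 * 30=-210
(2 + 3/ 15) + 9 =56/ 5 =11.20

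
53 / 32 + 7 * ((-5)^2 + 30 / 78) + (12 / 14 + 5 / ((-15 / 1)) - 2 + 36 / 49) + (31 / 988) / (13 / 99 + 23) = 237613808717 / 1330361760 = 178.61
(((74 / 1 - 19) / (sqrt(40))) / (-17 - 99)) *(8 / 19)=-11 *sqrt(10) / 1102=-0.03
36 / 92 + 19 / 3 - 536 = -36520 / 69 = -529.28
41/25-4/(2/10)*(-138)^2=-9521959/25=-380878.36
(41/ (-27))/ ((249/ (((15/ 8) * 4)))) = -205/ 4482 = -0.05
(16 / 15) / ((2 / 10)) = 16 / 3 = 5.33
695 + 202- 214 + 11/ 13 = 8890/ 13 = 683.85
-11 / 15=-0.73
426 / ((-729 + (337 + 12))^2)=0.00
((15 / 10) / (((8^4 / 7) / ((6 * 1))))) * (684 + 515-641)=17577 / 2048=8.58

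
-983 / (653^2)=-0.00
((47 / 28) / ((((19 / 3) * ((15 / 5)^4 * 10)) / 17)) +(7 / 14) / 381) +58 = 1058177653 / 18242280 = 58.01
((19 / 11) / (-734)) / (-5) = 0.00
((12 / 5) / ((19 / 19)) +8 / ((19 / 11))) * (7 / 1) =4676 / 95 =49.22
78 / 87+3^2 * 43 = 387.90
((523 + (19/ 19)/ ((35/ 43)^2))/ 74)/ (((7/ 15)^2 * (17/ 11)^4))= 5.71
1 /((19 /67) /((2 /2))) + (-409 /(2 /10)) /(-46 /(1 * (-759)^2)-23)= 92.44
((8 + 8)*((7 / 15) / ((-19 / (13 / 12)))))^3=-48228544 / 625026375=-0.08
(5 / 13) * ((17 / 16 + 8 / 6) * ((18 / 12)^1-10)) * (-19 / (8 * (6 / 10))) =31.00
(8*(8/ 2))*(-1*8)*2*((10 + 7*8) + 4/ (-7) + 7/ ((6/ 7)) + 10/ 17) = -37981.94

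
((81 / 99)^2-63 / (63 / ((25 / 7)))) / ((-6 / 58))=71282 / 2541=28.05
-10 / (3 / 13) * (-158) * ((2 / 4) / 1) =10270 / 3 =3423.33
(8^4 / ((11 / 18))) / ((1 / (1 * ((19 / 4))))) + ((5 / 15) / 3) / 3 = 9455627 / 297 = 31837.13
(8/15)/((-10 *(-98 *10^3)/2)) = 1/918750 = 0.00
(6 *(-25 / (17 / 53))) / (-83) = 7950 / 1411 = 5.63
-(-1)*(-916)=-916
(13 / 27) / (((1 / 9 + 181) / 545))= 1417 / 978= 1.45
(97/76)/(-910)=-97/69160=-0.00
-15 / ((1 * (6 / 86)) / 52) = -11180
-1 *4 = -4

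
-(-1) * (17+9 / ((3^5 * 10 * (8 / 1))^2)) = 17.00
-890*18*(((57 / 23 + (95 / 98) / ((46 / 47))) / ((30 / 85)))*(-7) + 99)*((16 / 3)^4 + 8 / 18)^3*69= -7321198995125051809760 / 413343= -17712163977919190.14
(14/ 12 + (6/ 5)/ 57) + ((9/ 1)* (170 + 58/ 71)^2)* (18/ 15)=905479504661/ 2873370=315128.06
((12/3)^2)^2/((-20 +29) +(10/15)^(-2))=1024/45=22.76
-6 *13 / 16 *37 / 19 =-1443 / 152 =-9.49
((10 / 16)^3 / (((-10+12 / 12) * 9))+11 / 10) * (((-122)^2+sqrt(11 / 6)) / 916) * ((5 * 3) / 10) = 227471 * sqrt(66) / 759767040+846419591 / 31656960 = 26.74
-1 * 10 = -10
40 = 40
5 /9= 0.56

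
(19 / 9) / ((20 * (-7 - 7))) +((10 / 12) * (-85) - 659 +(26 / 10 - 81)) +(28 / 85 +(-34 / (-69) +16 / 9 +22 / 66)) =-264495227 / 328440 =-805.31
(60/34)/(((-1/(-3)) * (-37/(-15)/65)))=139.51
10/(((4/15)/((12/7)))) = 450/7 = 64.29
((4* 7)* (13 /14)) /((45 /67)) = 1742 /45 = 38.71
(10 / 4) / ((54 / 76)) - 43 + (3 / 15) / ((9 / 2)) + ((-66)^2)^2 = 18974696.56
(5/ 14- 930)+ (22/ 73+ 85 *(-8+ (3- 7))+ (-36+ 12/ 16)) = -4056505/ 2044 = -1984.59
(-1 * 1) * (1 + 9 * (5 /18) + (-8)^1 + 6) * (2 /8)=-3 /8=-0.38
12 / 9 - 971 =-2909 / 3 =-969.67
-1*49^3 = -117649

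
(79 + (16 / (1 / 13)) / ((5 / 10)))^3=121287375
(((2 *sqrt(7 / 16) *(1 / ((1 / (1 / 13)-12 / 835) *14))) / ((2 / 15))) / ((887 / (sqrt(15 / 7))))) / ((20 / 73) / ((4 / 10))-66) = -0.00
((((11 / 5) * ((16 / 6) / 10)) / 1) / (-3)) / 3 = -0.07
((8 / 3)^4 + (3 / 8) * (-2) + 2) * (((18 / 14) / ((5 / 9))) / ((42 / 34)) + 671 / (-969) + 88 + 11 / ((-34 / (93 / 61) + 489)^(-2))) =27532255037604126977 / 221758111260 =124154444.14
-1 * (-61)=61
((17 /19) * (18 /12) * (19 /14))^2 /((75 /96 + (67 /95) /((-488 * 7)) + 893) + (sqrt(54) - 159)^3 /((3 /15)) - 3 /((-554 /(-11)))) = -6747742990054584028429770 /40356704411419864327843048541623 - 54257540629094275608000 * sqrt(6) /5765243487345694903977578363089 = -0.00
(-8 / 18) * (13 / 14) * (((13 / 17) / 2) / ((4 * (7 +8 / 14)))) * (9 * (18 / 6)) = -507 / 3604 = -0.14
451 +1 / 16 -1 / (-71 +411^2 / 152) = 1141214561 / 2530064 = 451.06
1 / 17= 0.06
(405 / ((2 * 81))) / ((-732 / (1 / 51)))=-5 / 74664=-0.00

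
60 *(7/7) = 60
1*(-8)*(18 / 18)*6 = -48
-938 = -938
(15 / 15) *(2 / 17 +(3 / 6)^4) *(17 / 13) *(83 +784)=42483 / 208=204.25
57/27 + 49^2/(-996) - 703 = -2101459/2988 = -703.30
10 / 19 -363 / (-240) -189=-284181 / 1520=-186.96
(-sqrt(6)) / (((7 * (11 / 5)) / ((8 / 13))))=-40 * sqrt(6) / 1001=-0.10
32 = 32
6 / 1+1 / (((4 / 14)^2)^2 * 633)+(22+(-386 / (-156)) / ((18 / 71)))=45025577 / 1184976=38.00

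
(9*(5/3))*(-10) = -150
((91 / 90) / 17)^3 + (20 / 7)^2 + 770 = 136565567934979 / 175497273000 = 778.16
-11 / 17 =-0.65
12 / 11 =1.09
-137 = -137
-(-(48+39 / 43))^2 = -4422609 / 1849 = -2391.89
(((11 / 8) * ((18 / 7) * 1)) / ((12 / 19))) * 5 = 3135 / 112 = 27.99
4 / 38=0.11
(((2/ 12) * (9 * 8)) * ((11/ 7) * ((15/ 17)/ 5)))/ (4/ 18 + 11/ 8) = 28512/ 13685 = 2.08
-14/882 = -1/63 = -0.02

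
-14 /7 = -2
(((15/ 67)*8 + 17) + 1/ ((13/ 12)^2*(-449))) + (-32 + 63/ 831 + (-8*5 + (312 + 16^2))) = 725071697238/ 1408275479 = 514.86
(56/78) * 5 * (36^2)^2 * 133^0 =6029390.77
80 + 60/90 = 242/3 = 80.67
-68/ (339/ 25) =-5.01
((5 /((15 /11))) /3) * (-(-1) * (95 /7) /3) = 1045 /189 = 5.53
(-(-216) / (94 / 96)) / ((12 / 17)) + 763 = 50549 / 47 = 1075.51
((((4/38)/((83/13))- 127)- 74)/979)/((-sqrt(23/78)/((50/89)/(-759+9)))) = -316951 * sqrt(1794)/47404927515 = -0.00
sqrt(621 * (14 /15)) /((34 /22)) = 33 * sqrt(1610) /85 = 15.58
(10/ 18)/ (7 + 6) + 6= 707/ 117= 6.04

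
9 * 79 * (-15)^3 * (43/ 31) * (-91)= 9389732625/ 31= 302894600.81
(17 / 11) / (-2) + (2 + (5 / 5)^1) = 49 / 22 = 2.23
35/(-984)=-35/984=-0.04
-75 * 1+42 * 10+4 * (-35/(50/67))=787/5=157.40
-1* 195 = -195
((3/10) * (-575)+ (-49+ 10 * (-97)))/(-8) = 2383/16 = 148.94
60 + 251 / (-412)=24469 / 412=59.39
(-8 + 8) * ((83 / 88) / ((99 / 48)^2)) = 0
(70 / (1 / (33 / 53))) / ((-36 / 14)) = -16.95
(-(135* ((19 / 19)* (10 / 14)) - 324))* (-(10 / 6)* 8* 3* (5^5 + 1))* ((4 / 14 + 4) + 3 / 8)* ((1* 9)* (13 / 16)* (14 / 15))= -25344274761 / 28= -905152670.04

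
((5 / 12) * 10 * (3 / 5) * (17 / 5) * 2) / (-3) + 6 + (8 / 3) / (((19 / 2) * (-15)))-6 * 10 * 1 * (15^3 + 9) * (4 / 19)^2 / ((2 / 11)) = -804033289 / 16245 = -49494.20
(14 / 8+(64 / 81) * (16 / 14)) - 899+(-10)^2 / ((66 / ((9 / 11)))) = -245642515 / 274428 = -895.11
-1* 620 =-620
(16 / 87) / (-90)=-8 / 3915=-0.00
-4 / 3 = -1.33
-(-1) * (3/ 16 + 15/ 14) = 141/ 112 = 1.26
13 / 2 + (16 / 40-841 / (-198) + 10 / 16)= 11.77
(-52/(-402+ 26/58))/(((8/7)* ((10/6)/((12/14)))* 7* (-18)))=-377/815150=-0.00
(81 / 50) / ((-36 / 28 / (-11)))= 13.86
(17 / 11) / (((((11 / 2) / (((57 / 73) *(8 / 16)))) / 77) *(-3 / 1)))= -2261 / 803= -2.82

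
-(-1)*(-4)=-4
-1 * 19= -19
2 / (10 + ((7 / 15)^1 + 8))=30 / 277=0.11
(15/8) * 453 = 6795/8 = 849.38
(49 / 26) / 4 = 49 / 104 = 0.47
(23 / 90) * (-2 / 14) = -23 / 630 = -0.04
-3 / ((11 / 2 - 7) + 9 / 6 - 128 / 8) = 3 / 16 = 0.19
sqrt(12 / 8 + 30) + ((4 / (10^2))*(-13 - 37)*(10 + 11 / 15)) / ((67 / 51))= -5474 / 335 + 3*sqrt(14) / 2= -10.73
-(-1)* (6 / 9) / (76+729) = 2 / 2415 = 0.00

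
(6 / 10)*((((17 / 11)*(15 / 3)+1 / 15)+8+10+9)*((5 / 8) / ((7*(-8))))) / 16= -0.01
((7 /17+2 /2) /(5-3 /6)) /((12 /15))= 20 /51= 0.39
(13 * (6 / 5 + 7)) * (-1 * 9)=-4797 / 5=-959.40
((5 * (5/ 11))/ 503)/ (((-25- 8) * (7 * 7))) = -25/ 8946861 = -0.00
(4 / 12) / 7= 1 / 21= 0.05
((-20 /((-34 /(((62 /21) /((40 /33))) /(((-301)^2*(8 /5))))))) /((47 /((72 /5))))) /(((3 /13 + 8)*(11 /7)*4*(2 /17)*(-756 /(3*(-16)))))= 403 /12757708012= 0.00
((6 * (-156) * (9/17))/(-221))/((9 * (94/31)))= 1116/13583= 0.08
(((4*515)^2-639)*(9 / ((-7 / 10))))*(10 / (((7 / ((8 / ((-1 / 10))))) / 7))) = 305493192000 / 7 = 43641884571.43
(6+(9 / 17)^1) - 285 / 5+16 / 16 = -49.47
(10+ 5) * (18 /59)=270 /59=4.58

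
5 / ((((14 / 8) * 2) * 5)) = 2 / 7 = 0.29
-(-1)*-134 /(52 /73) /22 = -4891 /572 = -8.55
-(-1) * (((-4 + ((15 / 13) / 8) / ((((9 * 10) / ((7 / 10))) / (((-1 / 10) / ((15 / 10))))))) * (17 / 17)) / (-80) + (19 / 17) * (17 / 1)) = 142646407 / 7488000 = 19.05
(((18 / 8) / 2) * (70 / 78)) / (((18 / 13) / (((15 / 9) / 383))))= 175 / 55152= 0.00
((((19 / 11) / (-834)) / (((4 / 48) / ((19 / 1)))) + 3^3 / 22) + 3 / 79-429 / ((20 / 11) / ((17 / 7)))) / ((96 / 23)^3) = -117737691824981 / 14961540464640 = -7.87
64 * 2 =128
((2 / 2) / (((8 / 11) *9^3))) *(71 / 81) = 781 / 472392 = 0.00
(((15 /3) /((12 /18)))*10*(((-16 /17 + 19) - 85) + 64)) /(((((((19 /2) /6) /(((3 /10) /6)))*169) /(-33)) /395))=29328750 /54587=537.28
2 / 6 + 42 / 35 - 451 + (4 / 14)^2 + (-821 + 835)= -320008 / 735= -435.39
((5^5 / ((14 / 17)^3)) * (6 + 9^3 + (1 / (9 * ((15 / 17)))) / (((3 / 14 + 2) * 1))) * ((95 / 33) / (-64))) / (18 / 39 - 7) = 28293.57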